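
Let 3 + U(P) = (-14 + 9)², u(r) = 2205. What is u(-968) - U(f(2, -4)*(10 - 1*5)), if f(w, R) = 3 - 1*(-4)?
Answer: 2183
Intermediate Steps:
f(w, R) = 7 (f(w, R) = 3 + 4 = 7)
U(P) = 22 (U(P) = -3 + (-14 + 9)² = -3 + (-5)² = -3 + 25 = 22)
u(-968) - U(f(2, -4)*(10 - 1*5)) = 2205 - 1*22 = 2205 - 22 = 2183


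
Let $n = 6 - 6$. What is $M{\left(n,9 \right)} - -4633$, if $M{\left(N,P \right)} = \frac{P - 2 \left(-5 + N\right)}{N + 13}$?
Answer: $\frac{60248}{13} \approx 4634.5$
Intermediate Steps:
$n = 0$
$M{\left(N,P \right)} = \frac{10 + P - 2 N}{13 + N}$ ($M{\left(N,P \right)} = \frac{P - \left(-10 + 2 N\right)}{13 + N} = \frac{10 + P - 2 N}{13 + N}$)
$M{\left(n,9 \right)} - -4633 = \frac{10 + 9 - 0}{13 + 0} - -4633 = \frac{10 + 9 + 0}{13} + 4633 = \frac{1}{13} \cdot 19 + 4633 = \frac{19}{13} + 4633 = \frac{60248}{13}$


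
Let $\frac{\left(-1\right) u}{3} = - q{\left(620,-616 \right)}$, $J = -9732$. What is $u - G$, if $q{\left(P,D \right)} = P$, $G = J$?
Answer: $11592$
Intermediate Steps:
$G = -9732$
$u = 1860$ ($u = - 3 \left(\left(-1\right) 620\right) = \left(-3\right) \left(-620\right) = 1860$)
$u - G = 1860 - -9732 = 1860 + 9732 = 11592$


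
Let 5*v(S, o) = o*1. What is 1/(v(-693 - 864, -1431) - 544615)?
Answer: -5/2724506 ≈ -1.8352e-6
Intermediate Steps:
v(S, o) = o/5 (v(S, o) = (o*1)/5 = o/5)
1/(v(-693 - 864, -1431) - 544615) = 1/((⅕)*(-1431) - 544615) = 1/(-1431/5 - 544615) = 1/(-2724506/5) = -5/2724506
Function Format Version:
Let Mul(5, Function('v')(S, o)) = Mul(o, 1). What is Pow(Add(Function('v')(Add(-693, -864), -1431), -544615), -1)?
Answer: Rational(-5, 2724506) ≈ -1.8352e-6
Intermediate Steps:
Function('v')(S, o) = Mul(Rational(1, 5), o) (Function('v')(S, o) = Mul(Rational(1, 5), Mul(o, 1)) = Mul(Rational(1, 5), o))
Pow(Add(Function('v')(Add(-693, -864), -1431), -544615), -1) = Pow(Add(Mul(Rational(1, 5), -1431), -544615), -1) = Pow(Add(Rational(-1431, 5), -544615), -1) = Pow(Rational(-2724506, 5), -1) = Rational(-5, 2724506)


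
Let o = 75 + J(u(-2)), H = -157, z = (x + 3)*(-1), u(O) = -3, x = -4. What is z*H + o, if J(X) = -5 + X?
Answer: -90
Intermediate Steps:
z = 1 (z = (-4 + 3)*(-1) = -1*(-1) = 1)
o = 67 (o = 75 + (-5 - 3) = 75 - 8 = 67)
z*H + o = 1*(-157) + 67 = -157 + 67 = -90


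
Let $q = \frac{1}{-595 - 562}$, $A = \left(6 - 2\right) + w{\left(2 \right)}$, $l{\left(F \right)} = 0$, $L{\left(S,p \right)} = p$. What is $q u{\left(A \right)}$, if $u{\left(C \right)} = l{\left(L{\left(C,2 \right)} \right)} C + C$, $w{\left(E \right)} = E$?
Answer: $- \frac{6}{1157} \approx -0.0051858$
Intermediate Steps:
$A = 6$ ($A = \left(6 - 2\right) + 2 = 4 + 2 = 6$)
$u{\left(C \right)} = C$ ($u{\left(C \right)} = 0 C + C = 0 + C = C$)
$q = - \frac{1}{1157}$ ($q = \frac{1}{-1157} = - \frac{1}{1157} \approx -0.0008643$)
$q u{\left(A \right)} = \left(- \frac{1}{1157}\right) 6 = - \frac{6}{1157}$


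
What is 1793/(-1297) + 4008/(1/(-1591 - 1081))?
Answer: -13890062465/1297 ≈ -1.0709e+7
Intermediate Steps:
1793/(-1297) + 4008/(1/(-1591 - 1081)) = 1793*(-1/1297) + 4008/(1/(-2672)) = -1793/1297 + 4008/(-1/2672) = -1793/1297 + 4008*(-2672) = -1793/1297 - 10709376 = -13890062465/1297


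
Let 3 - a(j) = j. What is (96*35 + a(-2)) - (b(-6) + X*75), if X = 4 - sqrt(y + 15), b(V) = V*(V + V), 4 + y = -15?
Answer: 2993 + 150*I ≈ 2993.0 + 150.0*I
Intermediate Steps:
y = -19 (y = -4 - 15 = -19)
a(j) = 3 - j
b(V) = 2*V**2 (b(V) = V*(2*V) = 2*V**2)
X = 4 - 2*I (X = 4 - sqrt(-19 + 15) = 4 - sqrt(-4) = 4 - 2*I ≈ 4.0 - 2.0*I)
(96*35 + a(-2)) - (b(-6) + X*75) = (96*35 + (3 - 1*(-2))) - (2*(-6)**2 + (4 - 2*I)*75) = (3360 + (3 + 2)) - (2*36 + (300 - 150*I)) = (3360 + 5) - (72 + (300 - 150*I)) = 3365 - (372 - 150*I) = 3365 + (-372 + 150*I) = 2993 + 150*I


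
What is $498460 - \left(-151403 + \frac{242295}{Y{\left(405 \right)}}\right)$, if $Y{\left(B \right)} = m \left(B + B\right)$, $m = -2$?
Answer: $\frac{70201357}{108} \approx 6.5001 \cdot 10^{5}$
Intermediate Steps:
$Y{\left(B \right)} = - 4 B$ ($Y{\left(B \right)} = - 2 \left(B + B\right) = - 2 \cdot 2 B = - 4 B$)
$498460 - \left(-151403 + \frac{242295}{Y{\left(405 \right)}}\right) = 498460 - \left(-151403 + \frac{242295}{\left(-4\right) 405}\right) = 498460 - \left(-151403 + \frac{242295}{-1620}\right) = 498460 - \left(-151403 + 242295 \left(- \frac{1}{1620}\right)\right) = 498460 - \left(-151403 - \frac{16153}{108}\right) = 498460 - - \frac{16367677}{108} = 498460 + \frac{16367677}{108} = \frac{70201357}{108}$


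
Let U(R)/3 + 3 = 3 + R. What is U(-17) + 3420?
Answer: 3369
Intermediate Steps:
U(R) = 3*R (U(R) = -9 + 3*(3 + R) = -9 + (9 + 3*R) = 3*R)
U(-17) + 3420 = 3*(-17) + 3420 = -51 + 3420 = 3369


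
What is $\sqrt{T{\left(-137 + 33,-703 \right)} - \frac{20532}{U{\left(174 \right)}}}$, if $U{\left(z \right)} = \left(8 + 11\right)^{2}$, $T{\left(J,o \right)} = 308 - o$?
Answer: $\frac{3 \sqrt{38271}}{19} \approx 30.889$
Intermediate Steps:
$U{\left(z \right)} = 361$ ($U{\left(z \right)} = 19^{2} = 361$)
$\sqrt{T{\left(-137 + 33,-703 \right)} - \frac{20532}{U{\left(174 \right)}}} = \sqrt{\left(308 - -703\right) - \frac{20532}{361}} = \sqrt{\left(308 + 703\right) - \frac{20532}{361}} = \sqrt{1011 - \frac{20532}{361}} = \sqrt{\frac{344439}{361}} = \frac{3 \sqrt{38271}}{19}$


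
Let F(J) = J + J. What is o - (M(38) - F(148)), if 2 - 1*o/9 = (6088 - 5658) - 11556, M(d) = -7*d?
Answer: 100714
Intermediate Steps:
F(J) = 2*J
o = 100152 (o = 18 - 9*((6088 - 5658) - 11556) = 18 - 9*(430 - 11556) = 18 - 9*(-11126) = 18 + 100134 = 100152)
o - (M(38) - F(148)) = 100152 - (-7*38 - 2*148) = 100152 - (-266 - 1*296) = 100152 - (-266 - 296) = 100152 - 1*(-562) = 100152 + 562 = 100714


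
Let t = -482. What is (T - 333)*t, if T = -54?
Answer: 186534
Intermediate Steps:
(T - 333)*t = (-54 - 333)*(-482) = -387*(-482) = 186534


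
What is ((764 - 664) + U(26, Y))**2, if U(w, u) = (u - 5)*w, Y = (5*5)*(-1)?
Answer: 462400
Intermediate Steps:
Y = -25 (Y = 25*(-1) = -25)
U(w, u) = w*(-5 + u) (U(w, u) = (-5 + u)*w = w*(-5 + u))
((764 - 664) + U(26, Y))**2 = ((764 - 664) + 26*(-5 - 25))**2 = (100 + 26*(-30))**2 = (100 - 780)**2 = (-680)**2 = 462400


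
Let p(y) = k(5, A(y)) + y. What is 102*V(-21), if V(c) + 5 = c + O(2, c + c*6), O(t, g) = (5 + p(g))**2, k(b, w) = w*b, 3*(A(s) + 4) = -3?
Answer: 2842026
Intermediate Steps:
A(s) = -5 (A(s) = -4 + (1/3)*(-3) = -4 - 1 = -5)
k(b, w) = b*w
p(y) = -25 + y (p(y) = 5*(-5) + y = -25 + y)
O(t, g) = (-20 + g)**2 (O(t, g) = (5 + (-25 + g))**2 = (-20 + g)**2)
V(c) = -5 + c + (-20 + 7*c)**2 (V(c) = -5 + (c + (-20 + (c + c*6))**2) = -5 + (c + (-20 + (c + 6*c))**2) = -5 + (c + (-20 + 7*c)**2) = -5 + c + (-20 + 7*c)**2)
102*V(-21) = 102*(-5 - 21 + (-20 + 7*(-21))**2) = 102*(-5 - 21 + (-20 - 147)**2) = 102*(-5 - 21 + (-167)**2) = 102*(-5 - 21 + 27889) = 102*27863 = 2842026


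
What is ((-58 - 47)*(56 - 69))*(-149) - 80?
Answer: -203465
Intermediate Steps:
((-58 - 47)*(56 - 69))*(-149) - 80 = -105*(-13)*(-149) - 80 = 1365*(-149) - 80 = -203385 - 80 = -203465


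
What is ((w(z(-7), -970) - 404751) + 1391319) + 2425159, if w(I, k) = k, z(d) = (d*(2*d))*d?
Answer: 3410757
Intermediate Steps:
z(d) = 2*d**3 (z(d) = (2*d**2)*d = 2*d**3)
((w(z(-7), -970) - 404751) + 1391319) + 2425159 = ((-970 - 404751) + 1391319) + 2425159 = (-405721 + 1391319) + 2425159 = 985598 + 2425159 = 3410757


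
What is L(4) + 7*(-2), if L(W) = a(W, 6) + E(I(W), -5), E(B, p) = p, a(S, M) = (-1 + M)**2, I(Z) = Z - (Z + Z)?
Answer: 6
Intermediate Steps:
I(Z) = -Z (I(Z) = Z - 2*Z = -Z)
L(W) = 20 (L(W) = (-1 + 6)**2 - 5 = 5**2 - 5 = 25 - 5 = 20)
L(4) + 7*(-2) = 20 + 7*(-2) = 20 - 14 = 6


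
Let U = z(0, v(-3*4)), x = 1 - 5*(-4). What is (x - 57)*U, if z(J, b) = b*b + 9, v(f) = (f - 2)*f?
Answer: -1016388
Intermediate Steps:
v(f) = f*(-2 + f) (v(f) = (-2 + f)*f = f*(-2 + f))
x = 21 (x = 1 + 20 = 21)
z(J, b) = 9 + b² (z(J, b) = b² + 9 = 9 + b²)
U = 28233 (U = 9 + ((-3*4)*(-2 - 3*4))² = 9 + (-12*(-2 - 12))² = 9 + (-12*(-14))² = 9 + 168² = 9 + 28224 = 28233)
(x - 57)*U = (21 - 57)*28233 = -36*28233 = -1016388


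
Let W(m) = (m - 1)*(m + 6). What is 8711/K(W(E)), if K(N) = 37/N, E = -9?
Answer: 261330/37 ≈ 7063.0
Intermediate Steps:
W(m) = (-1 + m)*(6 + m)
8711/K(W(E)) = 8711/((37/(-6 + (-9)² + 5*(-9)))) = 8711/((37/(-6 + 81 - 45))) = 8711/((37/30)) = 8711/((37*(1/30))) = 8711/(37/30) = 8711*(30/37) = 261330/37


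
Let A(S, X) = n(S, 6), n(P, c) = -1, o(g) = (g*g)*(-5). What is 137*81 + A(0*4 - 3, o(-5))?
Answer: 11096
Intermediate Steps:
o(g) = -5*g² (o(g) = g²*(-5) = -5*g²)
A(S, X) = -1
137*81 + A(0*4 - 3, o(-5)) = 137*81 - 1 = 11097 - 1 = 11096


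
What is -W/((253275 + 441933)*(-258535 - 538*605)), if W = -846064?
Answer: -105758/50752356525 ≈ -2.0838e-6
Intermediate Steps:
-W/((253275 + 441933)*(-258535 - 538*605)) = -(-846064)/((253275 + 441933)*(-258535 - 538*605)) = -(-846064)/(695208*(-258535 - 325490)) = -(-846064)/(695208*(-584025)) = -(-846064)/(-406018852200) = -(-846064)*(-1)/406018852200 = -1*105758/50752356525 = -105758/50752356525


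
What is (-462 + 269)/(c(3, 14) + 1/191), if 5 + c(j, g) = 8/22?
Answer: 405493/9730 ≈ 41.674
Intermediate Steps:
c(j, g) = -51/11 (c(j, g) = -5 + 8/22 = -5 + 8*(1/22) = -5 + 4/11 = -51/11)
(-462 + 269)/(c(3, 14) + 1/191) = (-462 + 269)/(-51/11 + 1/191) = -193/(-51/11 + 1/191) = -193/(-9730/2101) = -193*(-2101/9730) = 405493/9730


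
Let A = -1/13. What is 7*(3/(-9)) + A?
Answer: -94/39 ≈ -2.4103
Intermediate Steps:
A = -1/13 (A = -1*1/13 = -1/13 ≈ -0.076923)
7*(3/(-9)) + A = 7*(3/(-9)) - 1/13 = 7*(3*(-⅑)) - 1/13 = 7*(-⅓) - 1/13 = -7/3 - 1/13 = -94/39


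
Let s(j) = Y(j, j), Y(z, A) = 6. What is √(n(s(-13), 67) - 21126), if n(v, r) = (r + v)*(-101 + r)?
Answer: 2*I*√5902 ≈ 153.65*I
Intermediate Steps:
s(j) = 6
n(v, r) = (-101 + r)*(r + v)
√(n(s(-13), 67) - 21126) = √((67² - 101*67 - 101*6 + 67*6) - 21126) = √((4489 - 6767 - 606 + 402) - 21126) = √(-2482 - 21126) = √(-23608) = 2*I*√5902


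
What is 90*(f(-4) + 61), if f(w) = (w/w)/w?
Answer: 10935/2 ≈ 5467.5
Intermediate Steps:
f(w) = 1/w
90*(f(-4) + 61) = 90*(1/(-4) + 61) = 90*(-¼ + 61) = 90*(243/4) = 10935/2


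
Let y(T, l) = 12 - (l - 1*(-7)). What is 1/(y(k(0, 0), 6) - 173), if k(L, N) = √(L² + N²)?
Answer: -1/174 ≈ -0.0057471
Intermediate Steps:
y(T, l) = 5 - l (y(T, l) = 12 - (l + 7) = 12 - (7 + l) = 12 + (-7 - l) = 5 - l)
1/(y(k(0, 0), 6) - 173) = 1/((5 - 1*6) - 173) = 1/((5 - 6) - 173) = 1/(-1 - 173) = 1/(-174) = -1/174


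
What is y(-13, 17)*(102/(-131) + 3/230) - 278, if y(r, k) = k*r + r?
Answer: -1489231/15065 ≈ -98.854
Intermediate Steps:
y(r, k) = r + k*r
y(-13, 17)*(102/(-131) + 3/230) - 278 = (-13*(1 + 17))*(102/(-131) + 3/230) - 278 = (-13*18)*(102*(-1/131) + 3*(1/230)) - 278 = -234*(-102/131 + 3/230) - 278 = -234*(-23067/30130) - 278 = 2698839/15065 - 278 = -1489231/15065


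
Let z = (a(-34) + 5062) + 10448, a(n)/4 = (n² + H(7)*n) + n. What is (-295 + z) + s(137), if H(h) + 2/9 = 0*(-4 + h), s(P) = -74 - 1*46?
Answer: 176519/9 ≈ 19613.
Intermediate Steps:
s(P) = -120 (s(P) = -74 - 46 = -120)
H(h) = -2/9 (H(h) = -2/9 + 0*(-4 + h) = -2/9 + 0 = -2/9)
a(n) = 4*n² + 28*n/9 (a(n) = 4*((n² - 2*n/9) + n) = 4*(n² + 7*n/9) = 4*n² + 28*n/9)
z = 180254/9 (z = ((4/9)*(-34)*(7 + 9*(-34)) + 5062) + 10448 = ((4/9)*(-34)*(7 - 306) + 5062) + 10448 = ((4/9)*(-34)*(-299) + 5062) + 10448 = (40664/9 + 5062) + 10448 = 86222/9 + 10448 = 180254/9 ≈ 20028.)
(-295 + z) + s(137) = (-295 + 180254/9) - 120 = 177599/9 - 120 = 176519/9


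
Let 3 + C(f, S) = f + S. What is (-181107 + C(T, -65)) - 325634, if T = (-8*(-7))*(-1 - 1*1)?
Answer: -506921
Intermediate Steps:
T = -112 (T = 56*(-1 - 1) = 56*(-2) = -112)
C(f, S) = -3 + S + f (C(f, S) = -3 + (f + S) = -3 + (S + f) = -3 + S + f)
(-181107 + C(T, -65)) - 325634 = (-181107 + (-3 - 65 - 112)) - 325634 = (-181107 - 180) - 325634 = -181287 - 325634 = -506921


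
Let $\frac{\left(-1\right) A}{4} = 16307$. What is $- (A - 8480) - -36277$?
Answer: $109985$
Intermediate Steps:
$A = -65228$ ($A = \left(-4\right) 16307 = -65228$)
$- (A - 8480) - -36277 = - (-65228 - 8480) - -36277 = - (-65228 - 8480) + 36277 = \left(-1\right) \left(-73708\right) + 36277 = 73708 + 36277 = 109985$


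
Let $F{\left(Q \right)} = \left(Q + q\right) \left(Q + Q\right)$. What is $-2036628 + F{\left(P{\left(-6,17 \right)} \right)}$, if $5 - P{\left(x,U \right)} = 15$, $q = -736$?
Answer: $-2021708$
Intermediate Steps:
$P{\left(x,U \right)} = -10$ ($P{\left(x,U \right)} = 5 - 15 = -10$)
$F{\left(Q \right)} = 2 Q \left(-736 + Q\right)$ ($F{\left(Q \right)} = \left(Q - 736\right) \left(Q + Q\right) = \left(-736 + Q\right) 2 Q = 2 Q \left(-736 + Q\right)$)
$-2036628 + F{\left(P{\left(-6,17 \right)} \right)} = -2036628 + 2 \left(-10\right) \left(-736 - 10\right) = -2036628 + 2 \left(-10\right) \left(-746\right) = -2036628 + 14920 = -2021708$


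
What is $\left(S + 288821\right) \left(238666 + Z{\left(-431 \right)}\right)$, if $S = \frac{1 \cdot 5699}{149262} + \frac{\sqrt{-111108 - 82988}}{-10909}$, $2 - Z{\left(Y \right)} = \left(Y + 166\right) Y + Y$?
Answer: $\frac{897291660742014}{24877} - \frac{499536 i \sqrt{12131}}{10909} \approx 3.6069 \cdot 10^{10} - 5043.5 i$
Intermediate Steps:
$Z{\left(Y \right)} = 2 - Y - Y \left(166 + Y\right)$ ($Z{\left(Y \right)} = 2 - \left(\left(Y + 166\right) Y + Y\right) = 2 - \left(\left(166 + Y\right) Y + Y\right) = 2 - \left(Y \left(166 + Y\right) + Y\right) = 2 - \left(Y + Y \left(166 + Y\right)\right) = 2 - Y - Y \left(166 + Y\right)$)
$S = \frac{5699}{149262} - \frac{4 i \sqrt{12131}}{10909}$ ($S = 5699 \cdot \frac{1}{149262} + \sqrt{-194096} \left(- \frac{1}{10909}\right) = \frac{5699}{149262} + 4 i \sqrt{12131} \left(- \frac{1}{10909}\right) = \frac{5699}{149262} - \frac{4 i \sqrt{12131}}{10909} \approx 0.038181 - 0.040385 i$)
$\left(S + 288821\right) \left(238666 + Z{\left(-431 \right)}\right) = \left(\left(\frac{5699}{149262} - \frac{4 i \sqrt{12131}}{10909}\right) + 288821\right) \left(238666 - 113782\right) = \left(\frac{43110005801}{149262} - \frac{4 i \sqrt{12131}}{10909}\right) \left(238666 + \left(2 - 185761 + 71977\right)\right) = \left(\frac{43110005801}{149262} - \frac{4 i \sqrt{12131}}{10909}\right) \left(238666 - 113782\right) = \left(\frac{43110005801}{149262} - \frac{4 i \sqrt{12131}}{10909}\right) 124884 = \frac{897291660742014}{24877} - \frac{499536 i \sqrt{12131}}{10909}$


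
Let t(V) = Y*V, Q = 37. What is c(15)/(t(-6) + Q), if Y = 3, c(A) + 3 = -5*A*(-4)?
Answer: 297/19 ≈ 15.632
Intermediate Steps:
c(A) = -3 + 20*A (c(A) = -3 - 5*A*(-4) = -3 + 20*A)
t(V) = 3*V
c(15)/(t(-6) + Q) = (-3 + 20*15)/(3*(-6) + 37) = (-3 + 300)/(-18 + 37) = 297/19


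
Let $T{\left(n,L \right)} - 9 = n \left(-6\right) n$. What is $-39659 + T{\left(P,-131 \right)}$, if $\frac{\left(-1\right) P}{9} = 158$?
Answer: $-12172154$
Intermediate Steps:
$P = -1422$ ($P = \left(-9\right) 158 = -1422$)
$T{\left(n,L \right)} = 9 - 6 n^{2}$ ($T{\left(n,L \right)} = 9 + n \left(-6\right) n = 9 + - 6 n n = 9 - 6 n^{2}$)
$-39659 + T{\left(P,-131 \right)} = -39659 + \left(9 - 6 \left(-1422\right)^{2}\right) = -39659 + \left(9 - 12132504\right) = -39659 - 12132495 = -12172154$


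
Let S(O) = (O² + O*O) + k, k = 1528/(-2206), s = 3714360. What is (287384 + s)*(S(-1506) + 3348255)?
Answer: 34800814210383248/1103 ≈ 3.1551e+13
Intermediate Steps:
k = -764/1103 (k = 1528*(-1/2206) = -764/1103 ≈ -0.69266)
S(O) = -764/1103 + 2*O² (S(O) = (O² + O*O) - 764/1103 = (O² + O²) - 764/1103 = 2*O² - 764/1103 = -764/1103 + 2*O²)
(287384 + s)*(S(-1506) + 3348255) = (287384 + 3714360)*((-764/1103 + 2*(-1506)²) + 3348255) = 4001744*((-764/1103 + 2*2268036) + 3348255) = 4001744*((-764/1103 + 4536072) + 3348255) = 4001744*(5003286652/1103 + 3348255) = 4001744*(8696411917/1103) = 34800814210383248/1103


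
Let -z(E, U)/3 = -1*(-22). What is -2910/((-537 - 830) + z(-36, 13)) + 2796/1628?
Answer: 2186037/583231 ≈ 3.7481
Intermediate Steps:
z(E, U) = -66 (z(E, U) = -(-3)*(-22) = -3*22 = -66)
-2910/((-537 - 830) + z(-36, 13)) + 2796/1628 = -2910/((-537 - 830) - 66) + 2796/1628 = -2910/(-1367 - 66) + 2796*(1/1628) = -2910/(-1433) + 699/407 = -2910*(-1/1433) + 699/407 = 2910/1433 + 699/407 = 2186037/583231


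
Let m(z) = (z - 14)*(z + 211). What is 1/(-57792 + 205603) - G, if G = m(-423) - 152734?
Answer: 8881962991/147811 ≈ 60090.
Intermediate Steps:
m(z) = (-14 + z)*(211 + z)
G = -60090 (G = (-2954 + (-423)² + 197*(-423)) - 152734 = (-2954 + 178929 - 83331) - 152734 = 92644 - 152734 = -60090)
1/(-57792 + 205603) - G = 1/(-57792 + 205603) - 1*(-60090) = 1/147811 + 60090 = 8881962991/147811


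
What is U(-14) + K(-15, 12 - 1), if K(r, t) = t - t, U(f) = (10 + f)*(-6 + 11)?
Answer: -20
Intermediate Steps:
U(f) = 50 + 5*f (U(f) = (10 + f)*5 = 50 + 5*f)
K(r, t) = 0
U(-14) + K(-15, 12 - 1) = (50 + 5*(-14)) + 0 = (50 - 70) + 0 = -20 + 0 = -20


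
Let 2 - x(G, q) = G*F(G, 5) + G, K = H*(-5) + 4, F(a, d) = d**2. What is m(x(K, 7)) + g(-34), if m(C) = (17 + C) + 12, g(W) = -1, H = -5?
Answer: -724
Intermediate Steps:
K = 29 (K = -5*(-5) + 4 = 25 + 4 = 29)
x(G, q) = 2 - 26*G (x(G, q) = 2 - (G*5**2 + G) = 2 - (G*25 + G) = 2 - (25*G + G) = 2 - 26*G)
m(C) = 29 + C
m(x(K, 7)) + g(-34) = (29 + (2 - 26*29)) - 1 = (29 + (2 - 754)) - 1 = (29 - 752) - 1 = -723 - 1 = -724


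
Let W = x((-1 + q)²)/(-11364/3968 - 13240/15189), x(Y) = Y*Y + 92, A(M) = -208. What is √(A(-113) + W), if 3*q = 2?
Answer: 4*I*√3731077753100796939/506574261 ≈ 15.252*I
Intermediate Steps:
q = ⅔ (q = (⅓)*2 = ⅔ ≈ 0.66667)
x(Y) = 92 + Y² (x(Y) = Y² + 92 = 92 + Y²)
W = -37432662688/1519722783 (W = (92 + ((-1 + ⅔)²)²)/(-11364/3968 - 13240/15189) = (92 + ((-⅓)²)²)/(-11364*1/3968 - 13240*1/15189) = (92 + (⅑)²)/(-2841/992 - 13240/15189) = (92 + 1/81)/(-56286029/15067488) = (7453/81)*(-15067488/56286029) = -37432662688/1519722783 ≈ -24.631)
√(A(-113) + W) = √(-208 - 37432662688/1519722783) = √(-353535001552/1519722783) = 4*I*√3731077753100796939/506574261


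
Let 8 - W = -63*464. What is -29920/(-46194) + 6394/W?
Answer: 292556309/337678140 ≈ 0.86638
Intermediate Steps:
W = 29240 (W = 8 - (-63)*464 = 8 - 1*(-29232) = 8 + 29232 = 29240)
-29920/(-46194) + 6394/W = -29920/(-46194) + 6394/29240 = -29920*(-1/46194) + 6394*(1/29240) = 14960/23097 + 3197/14620 = 292556309/337678140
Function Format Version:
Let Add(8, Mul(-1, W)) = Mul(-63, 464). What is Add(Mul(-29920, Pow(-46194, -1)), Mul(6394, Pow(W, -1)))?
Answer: Rational(292556309, 337678140) ≈ 0.86638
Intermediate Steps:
W = 29240 (W = Add(8, Mul(-1, Mul(-63, 464))) = Add(8, Mul(-1, -29232)) = Add(8, 29232) = 29240)
Add(Mul(-29920, Pow(-46194, -1)), Mul(6394, Pow(W, -1))) = Add(Mul(-29920, Pow(-46194, -1)), Mul(6394, Pow(29240, -1))) = Add(Mul(-29920, Rational(-1, 46194)), Mul(6394, Rational(1, 29240))) = Add(Rational(14960, 23097), Rational(3197, 14620)) = Rational(292556309, 337678140)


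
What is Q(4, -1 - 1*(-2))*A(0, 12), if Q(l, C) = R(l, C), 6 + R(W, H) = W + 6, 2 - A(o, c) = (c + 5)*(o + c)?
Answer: -808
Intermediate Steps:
A(o, c) = 2 - (5 + c)*(c + o) (A(o, c) = 2 - (c + 5)*(o + c) = 2 - (5 + c)*(c + o))
R(W, H) = W (R(W, H) = -6 + (W + 6) = -6 + (6 + W) = W)
Q(l, C) = l
Q(4, -1 - 1*(-2))*A(0, 12) = 4*(2 - 1*12**2 - 5*12 - 5*0 - 1*12*0) = 4*(2 - 1*144 - 60 + 0 + 0) = 4*(2 - 144 - 60 + 0 + 0) = 4*(-202) = -808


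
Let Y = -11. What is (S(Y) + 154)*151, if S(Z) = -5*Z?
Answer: 31559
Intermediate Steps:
(S(Y) + 154)*151 = (-5*(-11) + 154)*151 = (55 + 154)*151 = 209*151 = 31559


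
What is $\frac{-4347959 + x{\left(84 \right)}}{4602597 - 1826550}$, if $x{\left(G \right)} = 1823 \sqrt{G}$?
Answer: $- \frac{4347959}{2776047} + \frac{3646 \sqrt{21}}{2776047} \approx -1.5602$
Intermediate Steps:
$\frac{-4347959 + x{\left(84 \right)}}{4602597 - 1826550} = \frac{-4347959 + 1823 \sqrt{84}}{4602597 - 1826550} = \frac{-4347959 + 1823 \cdot 2 \sqrt{21}}{2776047} = \left(-4347959 + 3646 \sqrt{21}\right) \frac{1}{2776047} = - \frac{4347959}{2776047} + \frac{3646 \sqrt{21}}{2776047}$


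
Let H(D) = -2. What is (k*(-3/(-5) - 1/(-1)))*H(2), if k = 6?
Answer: -96/5 ≈ -19.200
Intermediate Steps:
(k*(-3/(-5) - 1/(-1)))*H(2) = (6*(-3/(-5) - 1/(-1)))*(-2) = (6*(-3*(-⅕) - 1*(-1)))*(-2) = (6*(⅗ + 1))*(-2) = (6*(8/5))*(-2) = (48/5)*(-2) = -96/5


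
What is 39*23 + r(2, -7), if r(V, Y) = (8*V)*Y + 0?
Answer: 785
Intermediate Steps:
r(V, Y) = 8*V*Y (r(V, Y) = 8*V*Y + 0 = 8*V*Y)
39*23 + r(2, -7) = 39*23 + 8*2*(-7) = 897 - 112 = 785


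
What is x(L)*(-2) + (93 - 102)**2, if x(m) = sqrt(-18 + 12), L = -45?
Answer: 81 - 2*I*sqrt(6) ≈ 81.0 - 4.899*I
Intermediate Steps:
x(m) = I*sqrt(6) (x(m) = sqrt(-6) = I*sqrt(6))
x(L)*(-2) + (93 - 102)**2 = (I*sqrt(6))*(-2) + (93 - 102)**2 = -2*I*sqrt(6) + (-9)**2 = -2*I*sqrt(6) + 81 = 81 - 2*I*sqrt(6)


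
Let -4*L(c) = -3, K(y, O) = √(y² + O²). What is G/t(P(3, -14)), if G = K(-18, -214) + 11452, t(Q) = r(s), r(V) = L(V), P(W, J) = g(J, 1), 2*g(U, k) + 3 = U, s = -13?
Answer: 45808/3 + 8*√11530/3 ≈ 15556.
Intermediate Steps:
g(U, k) = -3/2 + U/2
K(y, O) = √(O² + y²)
L(c) = ¾ (L(c) = -¼*(-3) = ¾)
P(W, J) = -3/2 + J/2
r(V) = ¾
t(Q) = ¾
G = 11452 + 2*√11530 (G = √((-214)² + (-18)²) + 11452 = √(45796 + 324) + 11452 = √46120 + 11452 = 2*√11530 + 11452 = 11452 + 2*√11530 ≈ 11667.)
G/t(P(3, -14)) = (11452 + 2*√11530)/(¾) = (11452 + 2*√11530)*(4/3) = 45808/3 + 8*√11530/3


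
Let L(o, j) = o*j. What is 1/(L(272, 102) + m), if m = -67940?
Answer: -1/40196 ≈ -2.4878e-5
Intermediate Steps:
L(o, j) = j*o
1/(L(272, 102) + m) = 1/(102*272 - 67940) = 1/(27744 - 67940) = 1/(-40196) = -1/40196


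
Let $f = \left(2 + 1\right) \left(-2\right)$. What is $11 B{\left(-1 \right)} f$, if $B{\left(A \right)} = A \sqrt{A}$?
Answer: $66 i \approx 66.0 i$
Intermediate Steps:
$f = -6$ ($f = 3 \left(-2\right) = -6$)
$B{\left(A \right)} = A^{\frac{3}{2}}$
$11 B{\left(-1 \right)} f = 11 \left(-1\right)^{\frac{3}{2}} \left(-6\right) = 11 \left(- i\right) \left(-6\right) = - 11 i \left(-6\right) = 66 i$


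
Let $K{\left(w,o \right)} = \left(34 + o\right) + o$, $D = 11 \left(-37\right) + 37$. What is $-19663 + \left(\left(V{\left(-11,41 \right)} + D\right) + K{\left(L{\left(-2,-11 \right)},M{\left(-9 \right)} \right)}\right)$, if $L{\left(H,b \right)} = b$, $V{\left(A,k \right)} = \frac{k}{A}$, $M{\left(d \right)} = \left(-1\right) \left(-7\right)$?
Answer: $- \frac{219876}{11} \approx -19989.0$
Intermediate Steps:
$M{\left(d \right)} = 7$
$D = -370$ ($D = -407 + 37 = -370$)
$K{\left(w,o \right)} = 34 + 2 o$
$-19663 + \left(\left(V{\left(-11,41 \right)} + D\right) + K{\left(L{\left(-2,-11 \right)},M{\left(-9 \right)} \right)}\right) = -19663 + \left(\left(\frac{41}{-11} - 370\right) + \left(34 + 2 \cdot 7\right)\right) = -19663 + \left(\left(41 \left(- \frac{1}{11}\right) - 370\right) + \left(34 + 14\right)\right) = -19663 + \left(\left(- \frac{41}{11} - 370\right) + 48\right) = -19663 + \left(- \frac{4111}{11} + 48\right) = -19663 - \frac{3583}{11} = - \frac{219876}{11}$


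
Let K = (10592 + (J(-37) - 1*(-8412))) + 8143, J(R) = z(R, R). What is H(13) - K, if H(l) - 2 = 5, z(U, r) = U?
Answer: -27103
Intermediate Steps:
H(l) = 7 (H(l) = 2 + 5 = 7)
J(R) = R
K = 27110 (K = (10592 + (-37 - 1*(-8412))) + 8143 = (10592 + (-37 + 8412)) + 8143 = (10592 + 8375) + 8143 = 18967 + 8143 = 27110)
H(13) - K = 7 - 1*27110 = 7 - 27110 = -27103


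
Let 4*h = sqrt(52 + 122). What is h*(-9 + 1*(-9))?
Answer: -9*sqrt(174)/2 ≈ -59.359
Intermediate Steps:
h = sqrt(174)/4 (h = sqrt(52 + 122)/4 = sqrt(174)/4 ≈ 3.2977)
h*(-9 + 1*(-9)) = (sqrt(174)/4)*(-9 + 1*(-9)) = (sqrt(174)/4)*(-9 - 9) = (sqrt(174)/4)*(-18) = -9*sqrt(174)/2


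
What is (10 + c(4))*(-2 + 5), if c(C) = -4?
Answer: 18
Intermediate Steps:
(10 + c(4))*(-2 + 5) = (10 - 4)*(-2 + 5) = 6*3 = 18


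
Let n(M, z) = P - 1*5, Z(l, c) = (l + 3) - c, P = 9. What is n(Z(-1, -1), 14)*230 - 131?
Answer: 789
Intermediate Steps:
Z(l, c) = 3 + l - c (Z(l, c) = (3 + l) - c = 3 + l - c)
n(M, z) = 4 (n(M, z) = 9 - 1*5 = 9 - 5 = 4)
n(Z(-1, -1), 14)*230 - 131 = 4*230 - 131 = 920 - 131 = 789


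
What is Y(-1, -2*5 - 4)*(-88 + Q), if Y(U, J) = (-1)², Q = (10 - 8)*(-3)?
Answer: -94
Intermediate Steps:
Q = -6 (Q = 2*(-3) = -6)
Y(U, J) = 1
Y(-1, -2*5 - 4)*(-88 + Q) = 1*(-88 - 6) = 1*(-94) = -94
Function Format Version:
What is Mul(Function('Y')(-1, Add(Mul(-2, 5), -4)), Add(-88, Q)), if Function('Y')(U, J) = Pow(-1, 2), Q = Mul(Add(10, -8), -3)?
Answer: -94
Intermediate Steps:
Q = -6 (Q = Mul(2, -3) = -6)
Function('Y')(U, J) = 1
Mul(Function('Y')(-1, Add(Mul(-2, 5), -4)), Add(-88, Q)) = Mul(1, Add(-88, -6)) = Mul(1, -94) = -94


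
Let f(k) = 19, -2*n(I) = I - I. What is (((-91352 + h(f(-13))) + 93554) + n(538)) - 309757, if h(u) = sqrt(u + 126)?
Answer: -307555 + sqrt(145) ≈ -3.0754e+5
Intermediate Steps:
n(I) = 0 (n(I) = -(I - I)/2 = -1/2*0 = 0)
h(u) = sqrt(126 + u)
(((-91352 + h(f(-13))) + 93554) + n(538)) - 309757 = (((-91352 + sqrt(126 + 19)) + 93554) + 0) - 309757 = (((-91352 + sqrt(145)) + 93554) + 0) - 309757 = ((2202 + sqrt(145)) + 0) - 309757 = (2202 + sqrt(145)) - 309757 = -307555 + sqrt(145)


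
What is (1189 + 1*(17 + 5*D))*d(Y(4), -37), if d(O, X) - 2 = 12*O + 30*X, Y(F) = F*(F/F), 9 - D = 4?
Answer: -1304860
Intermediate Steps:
D = 5 (D = 9 - 1*4 = 9 - 4 = 5)
Y(F) = F (Y(F) = F*1 = F)
d(O, X) = 2 + 12*O + 30*X (d(O, X) = 2 + (12*O + 30*X) = 2 + 12*O + 30*X)
(1189 + 1*(17 + 5*D))*d(Y(4), -37) = (1189 + 1*(17 + 5*5))*(2 + 12*4 + 30*(-37)) = (1189 + 1*(17 + 25))*(2 + 48 - 1110) = (1189 + 1*42)*(-1060) = (1189 + 42)*(-1060) = 1231*(-1060) = -1304860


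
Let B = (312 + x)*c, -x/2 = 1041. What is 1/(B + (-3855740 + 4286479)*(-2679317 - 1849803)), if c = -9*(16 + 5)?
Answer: -1/1950868285150 ≈ -5.1259e-13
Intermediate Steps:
c = -189 (c = -9*21 = -189)
x = -2082 (x = -2*1041 = -2082)
B = 334530 (B = (312 - 2082)*(-189) = -1770*(-189) = 334530)
1/(B + (-3855740 + 4286479)*(-2679317 - 1849803)) = 1/(334530 + (-3855740 + 4286479)*(-2679317 - 1849803)) = 1/(334530 + 430739*(-4529120)) = 1/(334530 - 1950868619680) = 1/(-1950868285150) = -1/1950868285150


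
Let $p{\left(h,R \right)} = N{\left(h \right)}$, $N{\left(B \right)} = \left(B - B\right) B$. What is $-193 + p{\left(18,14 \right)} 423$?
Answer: $-193$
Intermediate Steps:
$N{\left(B \right)} = 0$ ($N{\left(B \right)} = 0 B = 0$)
$p{\left(h,R \right)} = 0$
$-193 + p{\left(18,14 \right)} 423 = -193 + 0 \cdot 423 = -193 + 0 = -193$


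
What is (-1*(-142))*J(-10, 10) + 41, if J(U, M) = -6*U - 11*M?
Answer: -7059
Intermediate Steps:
J(U, M) = -11*M - 6*U
(-1*(-142))*J(-10, 10) + 41 = (-1*(-142))*(-11*10 - 6*(-10)) + 41 = 142*(-110 + 60) + 41 = 142*(-50) + 41 = -7100 + 41 = -7059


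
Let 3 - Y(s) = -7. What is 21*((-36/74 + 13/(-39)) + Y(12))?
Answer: 7133/37 ≈ 192.78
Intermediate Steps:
Y(s) = 10 (Y(s) = 3 - 1*(-7) = 3 + 7 = 10)
21*((-36/74 + 13/(-39)) + Y(12)) = 21*((-36/74 + 13/(-39)) + 10) = 21*((-36*1/74 + 13*(-1/39)) + 10) = 21*((-18/37 - ⅓) + 10) = 21*(-91/111 + 10) = 21*(1019/111) = 7133/37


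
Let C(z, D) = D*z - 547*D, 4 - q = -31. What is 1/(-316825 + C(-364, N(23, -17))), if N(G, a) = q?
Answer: -1/348710 ≈ -2.8677e-6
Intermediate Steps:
q = 35 (q = 4 - 1*(-31) = 4 + 31 = 35)
N(G, a) = 35
C(z, D) = -547*D + D*z
1/(-316825 + C(-364, N(23, -17))) = 1/(-316825 + 35*(-547 - 364)) = 1/(-316825 + 35*(-911)) = 1/(-316825 - 31885) = 1/(-348710) = -1/348710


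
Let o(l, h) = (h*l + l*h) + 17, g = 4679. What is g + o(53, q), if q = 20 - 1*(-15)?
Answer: 8406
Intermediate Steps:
q = 35 (q = 20 + 15 = 35)
o(l, h) = 17 + 2*h*l (o(l, h) = (h*l + h*l) + 17 = 2*h*l + 17 = 17 + 2*h*l)
g + o(53, q) = 4679 + (17 + 2*35*53) = 4679 + (17 + 3710) = 4679 + 3727 = 8406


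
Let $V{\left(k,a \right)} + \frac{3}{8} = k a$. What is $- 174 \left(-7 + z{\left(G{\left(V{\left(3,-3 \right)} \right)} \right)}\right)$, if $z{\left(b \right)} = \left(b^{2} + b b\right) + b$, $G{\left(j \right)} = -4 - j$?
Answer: $- \frac{156339}{16} \approx -9771.2$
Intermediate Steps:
$V{\left(k,a \right)} = - \frac{3}{8} + a k$ ($V{\left(k,a \right)} = - \frac{3}{8} + k a = - \frac{3}{8} + a k$)
$z{\left(b \right)} = b + 2 b^{2}$ ($z{\left(b \right)} = \left(b^{2} + b^{2}\right) + b = 2 b^{2} + b = b + 2 b^{2}$)
$- 174 \left(-7 + z{\left(G{\left(V{\left(3,-3 \right)} \right)} \right)}\right) = - 174 \left(-7 + \left(-4 - \left(- \frac{3}{8} - 9\right)\right) \left(1 + 2 \left(-4 - \left(- \frac{3}{8} - 9\right)\right)\right)\right) = - 174 \left(-7 + \left(-4 - - \frac{75}{8}\right) \left(1 + 2 \left(-4 - - \frac{75}{8}\right)\right)\right) = - 174 \left(-7 + \left(-4 + \frac{75}{8}\right) \left(1 + 2 \left(-4 + \frac{75}{8}\right)\right)\right) = - 174 \left(-7 + \frac{43 \left(1 + 2 \cdot \frac{43}{8}\right)}{8}\right) = - 174 \left(-7 + \frac{43 \left(1 + \frac{43}{4}\right)}{8}\right) = - 174 \left(-7 + \frac{43}{8} \cdot \frac{47}{4}\right) = - 174 \left(-7 + \frac{2021}{32}\right) = \left(-174\right) \frac{1797}{32} = - \frac{156339}{16}$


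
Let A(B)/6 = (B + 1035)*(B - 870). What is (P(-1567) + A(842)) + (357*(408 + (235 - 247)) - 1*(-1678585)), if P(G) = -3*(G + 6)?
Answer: 1509304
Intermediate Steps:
A(B) = 6*(-870 + B)*(1035 + B) (A(B) = 6*((B + 1035)*(B - 870)) = 6*((1035 + B)*(-870 + B)) = 6*((-870 + B)*(1035 + B)) = 6*(-870 + B)*(1035 + B))
P(G) = -18 - 3*G (P(G) = -3*(6 + G) = -18 - 3*G)
(P(-1567) + A(842)) + (357*(408 + (235 - 247)) - 1*(-1678585)) = ((-18 - 3*(-1567)) + (-5402700 + 6*842**2 + 990*842)) + (357*(408 + (235 - 247)) - 1*(-1678585)) = ((-18 + 4701) + (-5402700 + 6*708964 + 833580)) + (357*(408 - 12) + 1678585) = (4683 + (-5402700 + 4253784 + 833580)) + (357*396 + 1678585) = (4683 - 315336) + (141372 + 1678585) = -310653 + 1819957 = 1509304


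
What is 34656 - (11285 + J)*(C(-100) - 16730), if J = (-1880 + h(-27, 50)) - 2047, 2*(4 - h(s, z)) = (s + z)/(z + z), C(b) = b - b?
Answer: 2463979841/20 ≈ 1.2320e+8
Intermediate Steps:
C(b) = 0
h(s, z) = 4 - (s + z)/(4*z) (h(s, z) = 4 - (s + z)/(2*(z + z)) = 4 - (s + z)/(2*(2*z)) = 4 - (s + z)*1/(2*z)/2 = 4 - (s + z)/(4*z))
J = -784623/200 (J = (-1880 + (¼)*(-1*(-27) + 15*50)/50) - 2047 = (-1880 + (¼)*(1/50)*(27 + 750)) - 2047 = (-1880 + (¼)*(1/50)*777) - 2047 = (-1880 + 777/200) - 2047 = -375223/200 - 2047 = -784623/200 ≈ -3923.1)
34656 - (11285 + J)*(C(-100) - 16730) = 34656 - (11285 - 784623/200)*(0 - 16730) = 34656 - 1472377*(-16730)/200 = 34656 - 1*(-2463286721/20) = 34656 + 2463286721/20 = 2463979841/20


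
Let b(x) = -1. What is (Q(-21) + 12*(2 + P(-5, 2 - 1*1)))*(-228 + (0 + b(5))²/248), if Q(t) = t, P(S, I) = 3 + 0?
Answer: -2205177/248 ≈ -8891.8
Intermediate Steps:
P(S, I) = 3
(Q(-21) + 12*(2 + P(-5, 2 - 1*1)))*(-228 + (0 + b(5))²/248) = (-21 + 12*(2 + 3))*(-228 + (0 - 1)²/248) = (-21 + 12*5)*(-228 + (-1)²*(1/248)) = (-21 + 60)*(-228 + 1*(1/248)) = 39*(-228 + 1/248) = 39*(-56543/248) = -2205177/248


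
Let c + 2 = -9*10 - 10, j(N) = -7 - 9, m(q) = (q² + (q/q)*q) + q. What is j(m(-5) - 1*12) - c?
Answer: 86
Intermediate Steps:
m(q) = q² + 2*q (m(q) = (q² + 1*q) + q = (q² + q) + q = (q + q²) + q = q² + 2*q)
j(N) = -16
c = -102 (c = -2 + (-9*10 - 10) = -2 + (-90 - 10) = -2 - 100 = -102)
j(m(-5) - 1*12) - c = -16 - 1*(-102) = -16 + 102 = 86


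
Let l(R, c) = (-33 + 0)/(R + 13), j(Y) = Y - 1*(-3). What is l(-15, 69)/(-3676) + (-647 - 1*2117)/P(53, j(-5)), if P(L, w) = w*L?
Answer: 10158715/389656 ≈ 26.071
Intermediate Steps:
j(Y) = 3 + Y (j(Y) = Y + 3 = 3 + Y)
l(R, c) = -33/(13 + R)
P(L, w) = L*w
l(-15, 69)/(-3676) + (-647 - 1*2117)/P(53, j(-5)) = -33/(13 - 15)/(-3676) + (-647 - 1*2117)/((53*(3 - 5))) = -33/(-2)*(-1/3676) + (-647 - 2117)/((53*(-2))) = -33*(-½)*(-1/3676) - 2764/(-106) = (33/2)*(-1/3676) - 2764*(-1/106) = -33/7352 + 1382/53 = 10158715/389656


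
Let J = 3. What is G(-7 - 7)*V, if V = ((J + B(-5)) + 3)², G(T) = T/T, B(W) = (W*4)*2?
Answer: 1156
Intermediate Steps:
B(W) = 8*W (B(W) = (4*W)*2 = 8*W)
G(T) = 1
V = 1156 (V = ((3 + 8*(-5)) + 3)² = ((3 - 40) + 3)² = (-37 + 3)² = (-34)² = 1156)
G(-7 - 7)*V = 1*1156 = 1156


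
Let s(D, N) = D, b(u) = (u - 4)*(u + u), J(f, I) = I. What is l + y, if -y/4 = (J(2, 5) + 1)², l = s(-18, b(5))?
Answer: -162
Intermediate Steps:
b(u) = 2*u*(-4 + u) (b(u) = (-4 + u)*(2*u) = 2*u*(-4 + u))
l = -18
y = -144 (y = -4*(5 + 1)² = -4*6² = -4*36 = -144)
l + y = -18 - 144 = -162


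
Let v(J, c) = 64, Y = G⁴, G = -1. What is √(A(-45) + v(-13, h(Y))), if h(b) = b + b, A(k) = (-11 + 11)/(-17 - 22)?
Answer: 8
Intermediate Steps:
Y = 1 (Y = (-1)⁴ = 1)
A(k) = 0 (A(k) = 0/(-39) = 0*(-1/39) = 0)
h(b) = 2*b
√(A(-45) + v(-13, h(Y))) = √(0 + 64) = √64 = 8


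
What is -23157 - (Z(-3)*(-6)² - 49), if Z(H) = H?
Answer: -23000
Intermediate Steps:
-23157 - (Z(-3)*(-6)² - 49) = -23157 - (-3*(-6)² - 49) = -23157 - (-3*36 - 49) = -23157 - (-108 - 49) = -23157 - 1*(-157) = -23157 + 157 = -23000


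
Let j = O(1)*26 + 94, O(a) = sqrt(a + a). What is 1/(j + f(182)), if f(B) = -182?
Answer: -11/799 - 13*sqrt(2)/3196 ≈ -0.019520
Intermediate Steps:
O(a) = sqrt(2)*sqrt(a) (O(a) = sqrt(2*a) = sqrt(2)*sqrt(a))
j = 94 + 26*sqrt(2) (j = (sqrt(2)*sqrt(1))*26 + 94 = (sqrt(2)*1)*26 + 94 = sqrt(2)*26 + 94 = 26*sqrt(2) + 94 = 94 + 26*sqrt(2) ≈ 130.77)
1/(j + f(182)) = 1/((94 + 26*sqrt(2)) - 182) = 1/(-88 + 26*sqrt(2))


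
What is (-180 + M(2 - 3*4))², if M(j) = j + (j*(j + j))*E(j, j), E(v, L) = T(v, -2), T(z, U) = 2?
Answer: 44100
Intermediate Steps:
E(v, L) = 2
M(j) = j + 4*j² (M(j) = j + (j*(j + j))*2 = j + (j*(2*j))*2 = j + (2*j²)*2 = j + 4*j²)
(-180 + M(2 - 3*4))² = (-180 + (2 - 3*4)*(1 + 4*(2 - 3*4)))² = (-180 + (2 - 12)*(1 + 4*(2 - 12)))² = (-180 - 10*(1 + 4*(-10)))² = (-180 - 10*(1 - 40))² = (-180 - 10*(-39))² = (-180 + 390)² = 210² = 44100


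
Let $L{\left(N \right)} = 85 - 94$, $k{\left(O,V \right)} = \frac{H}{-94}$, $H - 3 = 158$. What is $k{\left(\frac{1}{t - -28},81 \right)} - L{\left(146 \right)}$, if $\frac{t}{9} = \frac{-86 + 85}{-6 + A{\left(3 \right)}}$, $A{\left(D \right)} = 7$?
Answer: $\frac{685}{94} \approx 7.2872$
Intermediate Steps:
$H = 161$ ($H = 3 + 158 = 161$)
$t = -9$ ($t = 9 \frac{-86 + 85}{-6 + 7} = 9 \left(- 1^{-1}\right) = 9 \left(\left(-1\right) 1\right) = 9 \left(-1\right) = -9$)
$k{\left(O,V \right)} = - \frac{161}{94}$ ($k{\left(O,V \right)} = \frac{161}{-94} = 161 \left(- \frac{1}{94}\right) = - \frac{161}{94}$)
$L{\left(N \right)} = -9$
$k{\left(\frac{1}{t - -28},81 \right)} - L{\left(146 \right)} = - \frac{161}{94} - -9 = - \frac{161}{94} + 9 = \frac{685}{94}$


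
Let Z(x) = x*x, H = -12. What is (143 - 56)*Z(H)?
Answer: 12528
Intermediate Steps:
Z(x) = x²
(143 - 56)*Z(H) = (143 - 56)*(-12)² = 87*144 = 12528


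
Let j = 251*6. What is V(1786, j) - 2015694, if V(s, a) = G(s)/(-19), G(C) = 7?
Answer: -38298193/19 ≈ -2.0157e+6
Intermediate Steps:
j = 1506
V(s, a) = -7/19 (V(s, a) = 7/(-19) = 7*(-1/19) = -7/19)
V(1786, j) - 2015694 = -7/19 - 2015694 = -38298193/19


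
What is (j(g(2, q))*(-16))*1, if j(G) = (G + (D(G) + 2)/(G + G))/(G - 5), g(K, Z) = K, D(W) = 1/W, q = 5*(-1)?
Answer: 14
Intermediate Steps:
q = -5
j(G) = (G + (2 + 1/G)/(2*G))/(-5 + G) (j(G) = (G + (1/G + 2)/(G + G))/(G - 5) = (G + (2 + 1/G)/((2*G)))/(-5 + G) = (G + (2 + 1/G)*(1/(2*G)))/(-5 + G) = (G + (2 + 1/G)/(2*G))/(-5 + G))
(j(g(2, q))*(-16))*1 = (((½ + 2*(1 + 2²))/(2²*(-5 + 2)))*(-16))*1 = (((¼)*(½ + 2*(1 + 4))/(-3))*(-16))*1 = (((¼)*(-⅓)*(½ + 2*5))*(-16))*1 = (((¼)*(-⅓)*(½ + 10))*(-16))*1 = (((¼)*(-⅓)*(21/2))*(-16))*1 = -7/8*(-16)*1 = 14*1 = 14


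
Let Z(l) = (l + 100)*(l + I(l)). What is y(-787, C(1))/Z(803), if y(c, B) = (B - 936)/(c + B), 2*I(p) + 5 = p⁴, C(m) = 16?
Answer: 920/144735249958556733 ≈ 6.3564e-15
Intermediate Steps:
I(p) = -5/2 + p⁴/2
y(c, B) = (-936 + B)/(B + c)
Z(l) = (100 + l)*(-5/2 + l + l⁴/2) (Z(l) = (l + 100)*(l + (-5/2 + l⁴/2)) = (100 + l)*(-5/2 + l + l⁴/2))
y(-787, C(1))/Z(803) = ((-936 + 16)/(16 - 787))/(-250 + 803² + (½)*803⁵ + 50*803⁴ + (195/2)*803) = (-920/(-771))/(-250 + 644809 + (½)*333870253124243 + 50*415778646481 + 156585/2) = (-1/771*(-920))/(-250 + 644809 + 333870253124243/2 + 20788932324050 + 156585/2) = (920/771)/187724059609023 = (920/771)*(1/187724059609023) = 920/144735249958556733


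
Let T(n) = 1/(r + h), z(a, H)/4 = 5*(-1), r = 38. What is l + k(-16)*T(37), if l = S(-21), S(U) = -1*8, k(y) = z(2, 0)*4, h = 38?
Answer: -172/19 ≈ -9.0526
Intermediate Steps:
z(a, H) = -20 (z(a, H) = 4*(5*(-1)) = 4*(-5) = -20)
k(y) = -80 (k(y) = -20*4 = -80)
S(U) = -8
l = -8
T(n) = 1/76 (T(n) = 1/(38 + 38) = 1/76)
l + k(-16)*T(37) = -8 - 80*1/76 = -8 - 20/19 = -172/19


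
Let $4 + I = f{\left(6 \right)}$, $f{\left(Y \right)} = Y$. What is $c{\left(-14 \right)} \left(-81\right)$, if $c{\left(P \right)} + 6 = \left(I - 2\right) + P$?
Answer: $1620$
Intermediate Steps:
$I = 2$ ($I = -4 + 6 = 2$)
$c{\left(P \right)} = -6 + P$ ($c{\left(P \right)} = -6 + \left(\left(2 - 2\right) + P\right) = -6 + \left(0 + P\right) = -6 + P$)
$c{\left(-14 \right)} \left(-81\right) = \left(-6 - 14\right) \left(-81\right) = \left(-20\right) \left(-81\right) = 1620$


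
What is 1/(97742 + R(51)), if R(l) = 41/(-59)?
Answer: 59/5766737 ≈ 1.0231e-5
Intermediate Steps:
R(l) = -41/59 (R(l) = 41*(-1/59) = -41/59)
1/(97742 + R(51)) = 1/(97742 - 41/59) = 1/(5766737/59) = 59/5766737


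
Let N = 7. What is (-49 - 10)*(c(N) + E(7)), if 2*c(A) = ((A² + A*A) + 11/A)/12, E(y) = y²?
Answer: -526811/168 ≈ -3135.8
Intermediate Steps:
c(A) = A²/12 + 11/(24*A) (c(A) = (((A² + A*A) + 11/A)/12)/2 = (((A² + A²) + 11/A)*(1/12))/2 = ((2*A² + 11/A)*(1/12))/2 = (A²/6 + 11/(12*A))/2 = A²/12 + 11/(24*A))
(-49 - 10)*(c(N) + E(7)) = (-49 - 10)*((1/24)*(11 + 2*7³)/7 + 7²) = -59*((1/24)*(⅐)*(11 + 2*343) + 49) = -59*((1/24)*(⅐)*(11 + 686) + 49) = -59*((1/24)*(⅐)*697 + 49) = -59*(697/168 + 49) = -59*8929/168 = -526811/168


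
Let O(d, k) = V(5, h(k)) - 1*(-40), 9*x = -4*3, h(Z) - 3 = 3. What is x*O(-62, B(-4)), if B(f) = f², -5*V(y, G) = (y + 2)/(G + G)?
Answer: -2393/45 ≈ -53.178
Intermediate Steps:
h(Z) = 6 (h(Z) = 3 + 3 = 6)
V(y, G) = -(2 + y)/(10*G) (V(y, G) = -(y + 2)/(5*(G + G)) = -(2 + y)/(5*(2*G)) = -(2 + y)*1/(2*G)/5 = -(2 + y)/(10*G))
x = -4/3 (x = (-4*3)/9 = (⅑)*(-12) = -4/3 ≈ -1.3333)
O(d, k) = 2393/60 (O(d, k) = (⅒)*(-2 - 1*5)/6 - 1*(-40) = (⅒)*(⅙)*(-2 - 5) + 40 = (⅒)*(⅙)*(-7) + 40 = -7/60 + 40 = 2393/60)
x*O(-62, B(-4)) = -4/3*2393/60 = -2393/45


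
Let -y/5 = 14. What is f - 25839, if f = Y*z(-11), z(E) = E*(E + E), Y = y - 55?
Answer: -56089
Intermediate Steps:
y = -70 (y = -5*14 = -70)
Y = -125 (Y = -70 - 55 = -125)
z(E) = 2*E² (z(E) = E*(2*E) = 2*E²)
f = -30250 (f = -250*(-11)² = -250*121 = -125*242 = -30250)
f - 25839 = -30250 - 25839 = -56089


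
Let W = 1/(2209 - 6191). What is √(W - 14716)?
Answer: I*√233341667966/3982 ≈ 121.31*I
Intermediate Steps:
W = -1/3982 (W = 1/(-3982) = -1/3982 ≈ -0.00025113)
√(W - 14716) = √(-1/3982 - 14716) = √(-58599113/3982) = I*√233341667966/3982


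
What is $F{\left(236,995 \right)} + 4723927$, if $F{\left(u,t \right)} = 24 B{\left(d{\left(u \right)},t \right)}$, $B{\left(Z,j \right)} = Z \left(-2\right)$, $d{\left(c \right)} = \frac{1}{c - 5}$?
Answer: $\frac{363742363}{77} \approx 4.7239 \cdot 10^{6}$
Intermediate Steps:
$d{\left(c \right)} = \frac{1}{-5 + c}$
$B{\left(Z,j \right)} = - 2 Z$
$F{\left(u,t \right)} = - \frac{48}{-5 + u}$ ($F{\left(u,t \right)} = 24 \left(- \frac{2}{-5 + u}\right) = - \frac{48}{-5 + u}$)
$F{\left(236,995 \right)} + 4723927 = - \frac{48}{-5 + 236} + 4723927 = - \frac{48}{231} + 4723927 = \left(-48\right) \frac{1}{231} + 4723927 = - \frac{16}{77} + 4723927 = \frac{363742363}{77}$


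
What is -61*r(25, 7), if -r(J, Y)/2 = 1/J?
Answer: 122/25 ≈ 4.8800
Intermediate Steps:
r(J, Y) = -2/J
-61*r(25, 7) = -(-122)/25 = -61*(-2/25) = 122/25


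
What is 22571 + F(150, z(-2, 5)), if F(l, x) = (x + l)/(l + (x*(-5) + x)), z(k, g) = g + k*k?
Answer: 857751/38 ≈ 22572.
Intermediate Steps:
z(k, g) = g + k²
F(l, x) = (l + x)/(l - 4*x) (F(l, x) = (l + x)/(l + (-5*x + x)) = (l + x)/(l - 4*x))
22571 + F(150, z(-2, 5)) = 22571 + (150 + (5 + (-2)²))/(150 - 4*(5 + (-2)²)) = 22571 + (150 + (5 + 4))/(150 - 4*(5 + 4)) = 22571 + (150 + 9)/(150 - 4*9) = 22571 + 159/(150 - 36) = 22571 + 159/114 = 22571 + (1/114)*159 = 22571 + 53/38 = 857751/38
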